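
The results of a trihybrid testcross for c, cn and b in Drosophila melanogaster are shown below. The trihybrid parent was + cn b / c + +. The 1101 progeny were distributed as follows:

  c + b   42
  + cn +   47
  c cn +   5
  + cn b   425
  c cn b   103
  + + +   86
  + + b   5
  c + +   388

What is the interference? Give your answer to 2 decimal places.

The two rarest classes, + + b and c cn +, are the double crossovers. Comparing them with the parentals, only the cn allele has switched, so cn is the middle locus and the order is b – cn – c.
b–cn: (89 + 10)/1101 = 0.0899; cn–c: (189 + 10)/1101 = 0.1807.
Expected DCO frequency = 0.0899 × 0.1807 ≈ 0.01624; observed = 10/1101 ≈ 0.00908.
Coefficient of coincidence = 0.00908/0.01624 ≈ 0.56; interference = 1 − 0.56 = 0.44.

0.44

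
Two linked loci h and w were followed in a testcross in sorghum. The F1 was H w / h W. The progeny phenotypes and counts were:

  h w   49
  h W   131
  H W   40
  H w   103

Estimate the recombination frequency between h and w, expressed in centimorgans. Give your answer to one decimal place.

27.6 centimorgans

The recombinant classes are H W and h w: 40 + 49 = 89.
Recombination frequency = 89/323 = 0.2755 ≈ 27.6%, i.e. 27.6 centimorgans.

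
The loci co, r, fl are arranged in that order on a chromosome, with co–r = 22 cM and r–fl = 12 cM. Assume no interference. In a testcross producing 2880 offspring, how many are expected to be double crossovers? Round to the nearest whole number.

Map distances give recombination frequencies of 0.220 and 0.120 for the two intervals.
With no interference, expected double-crossover frequency = 0.220 × 0.120 = 0.02640.
Expected number = 0.02640 × 2880 = 76.03 ≈ 76.

76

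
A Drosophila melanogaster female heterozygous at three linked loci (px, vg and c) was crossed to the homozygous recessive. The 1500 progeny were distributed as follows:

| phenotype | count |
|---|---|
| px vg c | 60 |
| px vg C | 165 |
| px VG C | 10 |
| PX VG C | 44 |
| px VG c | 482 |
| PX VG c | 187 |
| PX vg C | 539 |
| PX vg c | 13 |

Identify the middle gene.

c

The two most frequent reciprocal classes, PX vg C and px VG c, are the parental types, so the F1 was PX vg C / px VG c.
The two rarest classes, PX vg c and px VG C, are the double crossovers. Comparing them with the parentals, only the c allele has switched, so c is the middle locus and the order is vg – c – px.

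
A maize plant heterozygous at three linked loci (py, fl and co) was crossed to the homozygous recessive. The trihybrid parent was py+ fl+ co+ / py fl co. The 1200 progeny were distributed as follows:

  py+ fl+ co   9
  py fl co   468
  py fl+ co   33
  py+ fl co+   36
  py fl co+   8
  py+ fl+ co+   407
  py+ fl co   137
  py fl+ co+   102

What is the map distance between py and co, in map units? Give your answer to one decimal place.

The two rarest classes, py+ fl+ co and py fl co+, are the double crossovers. Comparing them with the parentals, only the co allele has switched, so co is the middle locus and the order is py – co – fl.
Crossovers in the py–co interval produce the single-crossover classes py fl+ co+ and py+ fl co (102 + 137 = 239) plus the double crossovers (17).
RF(py–co) = (239 + 17) / 1200 = 256/1200 = 0.2133 → 21.3 map units.

21.3 map units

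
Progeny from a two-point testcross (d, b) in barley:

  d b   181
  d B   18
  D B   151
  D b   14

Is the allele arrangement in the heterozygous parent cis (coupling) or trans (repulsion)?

The two most frequent classes are D B (151) and d b (181); these are the parental (non-recombinant) types.
So the F1 carried D B on one chromosome and d b on the other — the recessive alleles are on the same chromosome (cis / coupling).

cis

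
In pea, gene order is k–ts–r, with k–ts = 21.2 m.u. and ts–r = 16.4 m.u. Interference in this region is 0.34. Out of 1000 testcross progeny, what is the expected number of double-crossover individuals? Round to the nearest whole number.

23

Map distances give recombination frequencies of 0.212 and 0.164 for the two intervals.
With interference 0.34 (so coincidence = 0.66), expected double-crossover frequency = 0.212 × 0.164 × 0.66 = 0.02295.
Expected number = 0.02295 × 1000 = 22.95 ≈ 23.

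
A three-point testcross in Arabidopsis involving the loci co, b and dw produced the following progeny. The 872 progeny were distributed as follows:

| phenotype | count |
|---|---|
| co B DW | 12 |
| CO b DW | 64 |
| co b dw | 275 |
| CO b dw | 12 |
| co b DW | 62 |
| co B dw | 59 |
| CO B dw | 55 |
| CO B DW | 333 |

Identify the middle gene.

co

The two most frequent reciprocal classes, co b dw and CO B DW, are the parental types, so the F1 was co b dw / CO B DW.
The two rarest classes, CO b dw and co B DW, are the double crossovers. Comparing them with the parentals, only the co allele has switched, so co is the middle locus and the order is b – co – dw.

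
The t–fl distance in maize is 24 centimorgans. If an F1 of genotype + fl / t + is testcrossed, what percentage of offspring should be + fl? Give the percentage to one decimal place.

38.0%

A map distance of 24 centimorgans corresponds to a recombination frequency of 0.240.
The F1 is + fl / t +, so + fl is a parental gamete class with expected frequency (1 − r)/2 = 0.760/2 = 0.3800.
That is 0.3800 = 38.0% of the progeny.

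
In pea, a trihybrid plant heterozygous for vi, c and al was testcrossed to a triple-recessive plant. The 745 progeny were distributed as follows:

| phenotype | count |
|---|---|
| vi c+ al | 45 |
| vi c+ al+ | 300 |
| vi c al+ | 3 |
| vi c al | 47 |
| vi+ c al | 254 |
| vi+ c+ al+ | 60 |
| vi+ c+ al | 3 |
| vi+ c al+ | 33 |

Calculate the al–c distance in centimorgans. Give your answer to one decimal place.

11.3 centimorgans

The two most frequent reciprocal classes, vi c+ al+ and vi+ c al, are the parental types, so the F1 was vi c+ al+ / vi+ c al.
The two rarest classes, vi c al+ and vi+ c+ al, are the double crossovers. Comparing them with the parentals, only the c allele has switched, so c is the middle locus and the order is al – c – vi.
Crossovers in the al–c interval produce the single-crossover classes vi c+ al and vi+ c al+ (45 + 33 = 78) plus the double crossovers (6).
RF(al–c) = (78 + 6) / 745 = 84/745 = 0.1128 → 11.3 centimorgans.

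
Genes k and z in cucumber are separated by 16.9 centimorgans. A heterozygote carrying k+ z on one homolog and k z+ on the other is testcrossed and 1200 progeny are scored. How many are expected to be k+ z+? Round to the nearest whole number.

A map distance of 16.9 centimorgans corresponds to a recombination frequency of 0.169.
The F1 is k+ z / k z+, so k+ z+ is a recombinant gamete class with expected frequency r/2 = 0.169/2 = 0.0845.
Expected number = 0.0845 × 1200 = 101.40 ≈ 101.

101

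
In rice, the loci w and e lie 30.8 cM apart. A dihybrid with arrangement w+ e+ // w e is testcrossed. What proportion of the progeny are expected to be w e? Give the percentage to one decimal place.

A map distance of 30.8 cM corresponds to a recombination frequency of 0.308.
The F1 is w+ e+ / w e, so w e is a parental gamete class with expected frequency (1 − r)/2 = 0.692/2 = 0.3460.
That is 0.3460 = 34.6% of the progeny.

34.6%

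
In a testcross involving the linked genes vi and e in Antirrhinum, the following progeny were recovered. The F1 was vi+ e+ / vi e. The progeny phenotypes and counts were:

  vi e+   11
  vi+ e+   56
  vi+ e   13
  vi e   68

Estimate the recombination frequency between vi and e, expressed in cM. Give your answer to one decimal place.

The recombinant classes are vi+ e and vi e+: 13 + 11 = 24.
Recombination frequency = 24/148 = 0.1622 ≈ 16.2%, i.e. 16.2 cM.

16.2 cM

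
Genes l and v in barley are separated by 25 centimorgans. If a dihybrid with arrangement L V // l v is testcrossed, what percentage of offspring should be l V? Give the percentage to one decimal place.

A map distance of 25 centimorgans corresponds to a recombination frequency of 0.250.
The F1 is L V / l v, so l V is a recombinant gamete class with expected frequency r/2 = 0.250/2 = 0.1250.
That is 0.1250 = 12.5% of the progeny.

12.5%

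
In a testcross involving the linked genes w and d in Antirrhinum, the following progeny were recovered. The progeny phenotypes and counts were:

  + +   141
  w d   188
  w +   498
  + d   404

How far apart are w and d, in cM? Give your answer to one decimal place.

The two most frequent classes, + d (404) and w + (498), are the parental types, so the F1 was + d / w +.
The recombinant classes are + + and w d: 141 + 188 = 329.
Recombination frequency = 329/1231 = 0.2673 ≈ 26.7%, i.e. 26.7 cM.

26.7 cM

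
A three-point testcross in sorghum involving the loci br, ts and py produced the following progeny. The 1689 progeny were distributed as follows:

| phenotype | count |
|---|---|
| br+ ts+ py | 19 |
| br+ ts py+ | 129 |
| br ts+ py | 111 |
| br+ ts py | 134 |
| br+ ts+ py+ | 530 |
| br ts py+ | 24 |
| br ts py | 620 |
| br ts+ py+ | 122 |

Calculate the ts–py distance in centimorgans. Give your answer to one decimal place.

16.8 centimorgans

The two most frequent reciprocal classes, br ts py and br+ ts+ py+, are the parental types, so the F1 was br ts py / br+ ts+ py+.
The two rarest classes, br ts py+ and br+ ts+ py, are the double crossovers. Comparing them with the parentals, only the py allele has switched, so py is the middle locus and the order is ts – py – br.
Crossovers in the ts–py interval produce the single-crossover classes br ts+ py and br+ ts py+ (111 + 129 = 240) plus the double crossovers (43).
RF(ts–py) = (240 + 43) / 1689 = 283/1689 = 0.1676 → 16.8 centimorgans.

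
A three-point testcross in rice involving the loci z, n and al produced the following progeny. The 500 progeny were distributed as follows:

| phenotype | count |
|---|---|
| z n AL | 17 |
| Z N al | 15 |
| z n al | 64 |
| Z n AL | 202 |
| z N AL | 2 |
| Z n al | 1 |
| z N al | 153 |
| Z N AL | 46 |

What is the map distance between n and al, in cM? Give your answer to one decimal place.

The two most frequent reciprocal classes, Z n AL and z N al, are the parental types, so the F1 was Z n AL / z N al.
The two rarest classes, Z n al and z N AL, are the double crossovers. Comparing them with the parentals, only the al allele has switched, so al is the middle locus and the order is z – al – n.
Crossovers in the al–n interval produce the single-crossover classes Z N AL and z n al (46 + 64 = 110) plus the double crossovers (3).
RF(al–n) = (110 + 3) / 500 = 113/500 = 0.2260 → 22.6 cM.

22.6 cM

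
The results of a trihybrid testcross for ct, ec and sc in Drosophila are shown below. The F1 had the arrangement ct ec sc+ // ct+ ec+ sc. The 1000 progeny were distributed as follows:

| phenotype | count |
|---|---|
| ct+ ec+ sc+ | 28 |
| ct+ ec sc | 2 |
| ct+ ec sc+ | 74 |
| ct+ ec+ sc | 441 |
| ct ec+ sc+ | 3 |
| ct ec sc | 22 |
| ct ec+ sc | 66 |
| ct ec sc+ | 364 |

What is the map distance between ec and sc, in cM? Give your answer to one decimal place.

The two rarest classes, ct ec+ sc+ and ct+ ec sc, are the double crossovers. Comparing them with the parentals, only the ec allele has switched, so ec is the middle locus and the order is ct – ec – sc.
Crossovers in the ec–sc interval produce the single-crossover classes ct ec sc and ct+ ec+ sc+ (22 + 28 = 50) plus the double crossovers (5).
RF(ec–sc) = (50 + 5) / 1000 = 55/1000 = 0.0550 → 5.5 cM.

5.5 cM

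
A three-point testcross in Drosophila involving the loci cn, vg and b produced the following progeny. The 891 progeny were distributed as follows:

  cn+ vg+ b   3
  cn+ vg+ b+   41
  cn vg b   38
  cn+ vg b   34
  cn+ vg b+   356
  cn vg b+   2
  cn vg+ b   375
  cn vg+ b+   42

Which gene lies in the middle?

cn

The two most frequent reciprocal classes, cn+ vg b+ and cn vg+ b, are the parental types, so the F1 was cn+ vg b+ / cn vg+ b.
The two rarest classes, cn vg b+ and cn+ vg+ b, are the double crossovers. Comparing them with the parentals, only the cn allele has switched, so cn is the middle locus and the order is vg – cn – b.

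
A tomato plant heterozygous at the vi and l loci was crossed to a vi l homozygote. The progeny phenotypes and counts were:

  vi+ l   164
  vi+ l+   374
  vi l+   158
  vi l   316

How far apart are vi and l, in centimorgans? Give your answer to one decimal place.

The two most frequent classes, vi+ l+ (374) and vi l (316), are the parental types, so the F1 was vi+ l+ / vi l.
The recombinant classes are vi+ l and vi l+: 164 + 158 = 322.
Recombination frequency = 322/1012 = 0.3182 ≈ 31.8%, i.e. 31.8 centimorgans.

31.8 centimorgans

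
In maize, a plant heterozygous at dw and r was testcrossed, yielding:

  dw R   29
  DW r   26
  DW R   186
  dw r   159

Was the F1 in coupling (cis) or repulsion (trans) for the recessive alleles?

The two most frequent classes are DW R (186) and dw r (159); these are the parental (non-recombinant) types.
So the F1 carried DW R on one chromosome and dw r on the other — the recessive alleles are on the same chromosome (cis / coupling).

cis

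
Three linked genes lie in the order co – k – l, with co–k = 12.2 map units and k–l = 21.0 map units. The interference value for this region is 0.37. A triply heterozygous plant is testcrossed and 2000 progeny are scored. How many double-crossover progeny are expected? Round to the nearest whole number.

32

Map distances give recombination frequencies of 0.122 and 0.210 for the two intervals.
With interference 0.37 (so coincidence = 0.63), expected double-crossover frequency = 0.122 × 0.210 × 0.63 = 0.01614.
Expected number = 0.01614 × 2000 = 32.28 ≈ 32.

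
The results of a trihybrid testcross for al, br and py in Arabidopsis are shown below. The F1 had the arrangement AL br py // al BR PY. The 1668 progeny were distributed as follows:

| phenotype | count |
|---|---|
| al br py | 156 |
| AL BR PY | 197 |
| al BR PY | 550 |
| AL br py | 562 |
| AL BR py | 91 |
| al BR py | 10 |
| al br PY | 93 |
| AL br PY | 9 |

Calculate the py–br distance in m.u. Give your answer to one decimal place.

The two rarest classes, AL br PY and al BR py, are the double crossovers. Comparing them with the parentals, only the py allele has switched, so py is the middle locus and the order is al – py – br.
Crossovers in the py–br interval produce the single-crossover classes AL BR py and al br PY (91 + 93 = 184) plus the double crossovers (19).
RF(py–br) = (184 + 19) / 1668 = 203/1668 = 0.1217 → 12.2 m.u.

12.2 m.u.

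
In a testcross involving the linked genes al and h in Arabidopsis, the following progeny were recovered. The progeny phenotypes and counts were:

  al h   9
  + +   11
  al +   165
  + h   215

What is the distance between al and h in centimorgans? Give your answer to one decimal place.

The two most frequent classes, + h (215) and al + (165), are the parental types, so the F1 was + h / al +.
The recombinant classes are + + and al h: 11 + 9 = 20.
Recombination frequency = 20/400 = 0.0500 ≈ 5.0%, i.e. 5.0 centimorgans.

5.0 centimorgans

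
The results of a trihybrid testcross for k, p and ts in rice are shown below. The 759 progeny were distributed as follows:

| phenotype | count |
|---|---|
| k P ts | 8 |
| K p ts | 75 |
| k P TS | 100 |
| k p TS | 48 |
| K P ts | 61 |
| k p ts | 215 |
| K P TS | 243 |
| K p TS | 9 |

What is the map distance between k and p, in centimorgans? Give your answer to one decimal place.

25.3 centimorgans

The two most frequent reciprocal classes, k p ts and K P TS, are the parental types, so the F1 was k p ts / K P TS.
The two rarest classes, k P ts and K p TS, are the double crossovers. Comparing them with the parentals, only the p allele has switched, so p is the middle locus and the order is k – p – ts.
Crossovers in the k–p interval produce the single-crossover classes K p ts and k P TS (75 + 100 = 175) plus the double crossovers (17).
RF(k–p) = (175 + 17) / 759 = 192/759 = 0.2530 → 25.3 centimorgans.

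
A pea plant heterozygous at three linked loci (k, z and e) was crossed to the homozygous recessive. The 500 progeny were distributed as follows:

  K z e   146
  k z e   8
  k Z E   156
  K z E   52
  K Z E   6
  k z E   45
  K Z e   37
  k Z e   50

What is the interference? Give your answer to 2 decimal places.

The two most frequent reciprocal classes, K z e and k Z E, are the parental types, so the F1 was K z e / k Z E.
The two rarest classes, k z e and K Z E, are the double crossovers. Comparing them with the parentals, only the k allele has switched, so k is the middle locus and the order is z – k – e.
z–k: (82 + 14)/500 = 0.1920; k–e: (102 + 14)/500 = 0.2320.
Expected DCO frequency = 0.1920 × 0.2320 ≈ 0.04454; observed = 14/500 ≈ 0.02800.
Coefficient of coincidence = 0.02800/0.04454 ≈ 0.63; interference = 1 − 0.63 = 0.37.

0.37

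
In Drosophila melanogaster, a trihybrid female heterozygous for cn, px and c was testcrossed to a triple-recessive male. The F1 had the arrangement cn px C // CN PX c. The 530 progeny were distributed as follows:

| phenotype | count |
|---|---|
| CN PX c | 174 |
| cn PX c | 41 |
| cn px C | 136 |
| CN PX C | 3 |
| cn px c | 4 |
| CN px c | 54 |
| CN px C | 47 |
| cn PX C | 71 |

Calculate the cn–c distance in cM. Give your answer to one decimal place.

17.9 cM

The two rarest classes, cn px c and CN PX C, are the double crossovers. Comparing them with the parentals, only the c allele has switched, so c is the middle locus and the order is cn – c – px.
Crossovers in the cn–c interval produce the single-crossover classes CN px C and cn PX c (47 + 41 = 88) plus the double crossovers (7).
RF(cn–c) = (88 + 7) / 530 = 95/530 = 0.1792 → 17.9 cM.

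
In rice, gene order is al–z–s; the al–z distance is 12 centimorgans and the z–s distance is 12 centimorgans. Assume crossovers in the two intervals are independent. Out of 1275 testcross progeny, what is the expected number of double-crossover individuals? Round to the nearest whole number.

18

Map distances give recombination frequencies of 0.120 and 0.120 for the two intervals.
With no interference, expected double-crossover frequency = 0.120 × 0.120 = 0.01440.
Expected number = 0.01440 × 1275 = 18.36 ≈ 18.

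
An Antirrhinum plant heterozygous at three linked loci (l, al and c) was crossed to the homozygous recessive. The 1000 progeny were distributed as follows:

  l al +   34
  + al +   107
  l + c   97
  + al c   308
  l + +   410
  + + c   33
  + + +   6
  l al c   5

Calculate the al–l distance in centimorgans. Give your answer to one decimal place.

The two most frequent reciprocal classes, + al c and l + +, are the parental types, so the F1 was + al c / l + +.
The two rarest classes, l al c and + + +, are the double crossovers. Comparing them with the parentals, only the l allele has switched, so l is the middle locus and the order is c – l – al.
Crossovers in the l–al interval produce the single-crossover classes + + c and l al + (33 + 34 = 67) plus the double crossovers (11).
RF(l–al) = (67 + 11) / 1000 = 78/1000 = 0.0780 → 7.8 centimorgans.

7.8 centimorgans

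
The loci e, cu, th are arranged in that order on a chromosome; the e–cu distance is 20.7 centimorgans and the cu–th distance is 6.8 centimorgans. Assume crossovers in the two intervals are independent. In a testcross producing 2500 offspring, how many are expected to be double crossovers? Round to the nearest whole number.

35

Map distances give recombination frequencies of 0.207 and 0.068 for the two intervals.
With no interference, expected double-crossover frequency = 0.207 × 0.068 = 0.01408.
Expected number = 0.01408 × 2500 = 35.19 ≈ 35.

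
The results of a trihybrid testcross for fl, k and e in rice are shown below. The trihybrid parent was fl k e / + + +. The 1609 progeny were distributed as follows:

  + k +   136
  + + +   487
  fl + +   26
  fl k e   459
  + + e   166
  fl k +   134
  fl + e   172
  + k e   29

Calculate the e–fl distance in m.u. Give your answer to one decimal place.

The two rarest classes, + k e and fl + +, are the double crossovers. Comparing them with the parentals, only the fl allele has switched, so fl is the middle locus and the order is k – fl – e.
Crossovers in the fl–e interval produce the single-crossover classes fl k + and + + e (134 + 166 = 300) plus the double crossovers (55).
RF(fl–e) = (300 + 55) / 1609 = 355/1609 = 0.2206 → 22.1 m.u.

22.1 m.u.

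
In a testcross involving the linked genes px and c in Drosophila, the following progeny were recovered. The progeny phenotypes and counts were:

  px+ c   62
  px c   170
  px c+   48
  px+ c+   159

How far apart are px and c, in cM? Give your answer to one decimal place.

25.1 cM

The two most frequent classes, px+ c+ (159) and px c (170), are the parental types, so the F1 was px+ c+ / px c.
The recombinant classes are px+ c and px c+: 62 + 48 = 110.
Recombination frequency = 110/439 = 0.2506 ≈ 25.1%, i.e. 25.1 cM.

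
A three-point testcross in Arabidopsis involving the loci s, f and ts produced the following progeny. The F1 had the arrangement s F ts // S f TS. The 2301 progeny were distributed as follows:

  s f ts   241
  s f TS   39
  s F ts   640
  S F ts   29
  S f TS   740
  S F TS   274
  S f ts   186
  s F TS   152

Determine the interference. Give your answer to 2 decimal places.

The two rarest classes, S F ts and s f TS, are the double crossovers. Comparing them with the parentals, only the s allele has switched, so s is the middle locus and the order is f – s – ts.
f–s: (515 + 68)/2301 = 0.2534; s–ts: (338 + 68)/2301 = 0.1764.
Expected DCO frequency = 0.2534 × 0.1764 ≈ 0.04470; observed = 68/2301 ≈ 0.02955.
Coefficient of coincidence = 0.02955/0.04470 ≈ 0.66; interference = 1 − 0.66 = 0.34.

0.34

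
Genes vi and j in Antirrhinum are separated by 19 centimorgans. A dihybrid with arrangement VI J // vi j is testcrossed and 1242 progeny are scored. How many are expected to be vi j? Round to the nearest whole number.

A map distance of 19 centimorgans corresponds to a recombination frequency of 0.190.
The F1 is VI J / vi j, so vi j is a parental gamete class with expected frequency (1 − r)/2 = 0.810/2 = 0.4050.
Expected number = 0.4050 × 1242 = 503.01 ≈ 503.

503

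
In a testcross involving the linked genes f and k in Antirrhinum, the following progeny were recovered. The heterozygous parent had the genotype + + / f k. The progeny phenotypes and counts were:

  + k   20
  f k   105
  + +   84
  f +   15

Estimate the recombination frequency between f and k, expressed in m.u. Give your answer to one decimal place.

The recombinant classes are + k and f +: 20 + 15 = 35.
Recombination frequency = 35/224 = 0.1562 ≈ 15.6%, i.e. 15.6 m.u.

15.6 m.u.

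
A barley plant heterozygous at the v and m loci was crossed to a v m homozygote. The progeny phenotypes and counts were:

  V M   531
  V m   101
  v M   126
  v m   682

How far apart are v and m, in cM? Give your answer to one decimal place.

15.8 cM

The two most frequent classes, V M (531) and v m (682), are the parental types, so the F1 was V M / v m.
The recombinant classes are V m and v M: 101 + 126 = 227.
Recombination frequency = 227/1440 = 0.1576 ≈ 15.8%, i.e. 15.8 cM.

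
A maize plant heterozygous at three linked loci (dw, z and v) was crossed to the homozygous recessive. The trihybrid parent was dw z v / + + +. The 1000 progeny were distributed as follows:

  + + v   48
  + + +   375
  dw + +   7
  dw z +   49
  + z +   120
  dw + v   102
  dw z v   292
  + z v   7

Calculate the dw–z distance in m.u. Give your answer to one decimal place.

23.6 m.u.

The two rarest classes, + z v and dw + +, are the double crossovers. Comparing them with the parentals, only the dw allele has switched, so dw is the middle locus and the order is v – dw – z.
Crossovers in the dw–z interval produce the single-crossover classes dw + v and + z + (102 + 120 = 222) plus the double crossovers (14).
RF(dw–z) = (222 + 14) / 1000 = 236/1000 = 0.2360 → 23.6 m.u.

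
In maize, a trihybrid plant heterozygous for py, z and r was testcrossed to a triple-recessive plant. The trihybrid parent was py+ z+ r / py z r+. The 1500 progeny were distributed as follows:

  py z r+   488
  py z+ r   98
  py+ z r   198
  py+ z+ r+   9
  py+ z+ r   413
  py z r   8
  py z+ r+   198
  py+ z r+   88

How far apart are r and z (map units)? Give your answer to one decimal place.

27.5 map units

The two rarest classes, py+ z+ r+ and py z r, are the double crossovers. Comparing them with the parentals, only the r allele has switched, so r is the middle locus and the order is py – r – z.
Crossovers in the r–z interval produce the single-crossover classes py+ z r and py z+ r+ (198 + 198 = 396) plus the double crossovers (17).
RF(r–z) = (396 + 17) / 1500 = 413/1500 = 0.2753 → 27.5 map units.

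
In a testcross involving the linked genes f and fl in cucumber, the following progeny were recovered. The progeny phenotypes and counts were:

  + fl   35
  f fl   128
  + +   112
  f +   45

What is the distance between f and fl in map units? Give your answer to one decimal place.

25.0 map units

The two most frequent classes, + + (112) and f fl (128), are the parental types, so the F1 was + + / f fl.
The recombinant classes are + fl and f +: 35 + 45 = 80.
Recombination frequency = 80/320 = 0.2500 ≈ 25.0%, i.e. 25.0 map units.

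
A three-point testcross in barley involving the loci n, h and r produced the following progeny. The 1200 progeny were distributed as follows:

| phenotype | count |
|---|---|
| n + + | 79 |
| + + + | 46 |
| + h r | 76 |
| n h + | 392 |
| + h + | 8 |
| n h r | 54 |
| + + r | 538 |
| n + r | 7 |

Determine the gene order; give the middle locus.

n

The two most frequent reciprocal classes, + + r and n h +, are the parental types, so the F1 was + + r / n h +.
The two rarest classes, n + r and + h +, are the double crossovers. Comparing them with the parentals, only the n allele has switched, so n is the middle locus and the order is h – n – r.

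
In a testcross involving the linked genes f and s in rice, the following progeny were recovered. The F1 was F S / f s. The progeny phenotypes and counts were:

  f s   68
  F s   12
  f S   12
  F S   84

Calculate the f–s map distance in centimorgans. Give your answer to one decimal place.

The recombinant classes are F s and f S: 12 + 12 = 24.
Recombination frequency = 24/176 = 0.1364 ≈ 13.6%, i.e. 13.6 centimorgans.

13.6 centimorgans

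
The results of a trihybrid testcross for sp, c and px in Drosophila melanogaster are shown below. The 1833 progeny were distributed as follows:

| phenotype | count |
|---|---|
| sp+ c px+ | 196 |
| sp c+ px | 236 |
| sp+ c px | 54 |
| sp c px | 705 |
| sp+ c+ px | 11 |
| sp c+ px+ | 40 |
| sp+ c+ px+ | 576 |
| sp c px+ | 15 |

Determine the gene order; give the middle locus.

px

The two most frequent reciprocal classes, sp+ c+ px+ and sp c px, are the parental types, so the F1 was sp+ c+ px+ / sp c px.
The two rarest classes, sp+ c+ px and sp c px+, are the double crossovers. Comparing them with the parentals, only the px allele has switched, so px is the middle locus and the order is sp – px – c.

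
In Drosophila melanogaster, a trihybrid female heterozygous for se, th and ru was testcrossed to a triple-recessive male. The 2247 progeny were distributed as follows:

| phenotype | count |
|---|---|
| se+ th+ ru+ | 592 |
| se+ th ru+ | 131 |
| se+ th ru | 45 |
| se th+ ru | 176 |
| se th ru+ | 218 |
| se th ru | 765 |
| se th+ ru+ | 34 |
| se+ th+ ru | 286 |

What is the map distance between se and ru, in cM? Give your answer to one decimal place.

25.9 cM

The two most frequent reciprocal classes, se th ru and se+ th+ ru+, are the parental types, so the F1 was se th ru / se+ th+ ru+.
The two rarest classes, se+ th ru and se th+ ru+, are the double crossovers. Comparing them with the parentals, only the se allele has switched, so se is the middle locus and the order is ru – se – th.
Crossovers in the ru–se interval produce the single-crossover classes se th ru+ and se+ th+ ru (218 + 286 = 504) plus the double crossovers (79).
RF(ru–se) = (504 + 79) / 2247 = 583/2247 = 0.2595 → 25.9 cM.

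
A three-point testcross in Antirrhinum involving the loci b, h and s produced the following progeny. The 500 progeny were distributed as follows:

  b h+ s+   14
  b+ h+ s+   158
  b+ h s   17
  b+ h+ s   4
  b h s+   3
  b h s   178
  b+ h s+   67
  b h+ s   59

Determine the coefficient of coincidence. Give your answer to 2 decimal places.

The two most frequent reciprocal classes, b+ h+ s+ and b h s, are the parental types, so the F1 was b+ h+ s+ / b h s.
The two rarest classes, b+ h+ s and b h s+, are the double crossovers. Comparing them with the parentals, only the s allele has switched, so s is the middle locus and the order is h – s – b.
h–s: (126 + 7)/500 = 0.2660; s–b: (31 + 7)/500 = 0.0760.
Expected DCO frequency = 0.2660 × 0.0760 ≈ 0.02022; observed = 7/500 ≈ 0.01400.
Coefficient of coincidence = 0.01400/0.02022 ≈ 0.69.

0.69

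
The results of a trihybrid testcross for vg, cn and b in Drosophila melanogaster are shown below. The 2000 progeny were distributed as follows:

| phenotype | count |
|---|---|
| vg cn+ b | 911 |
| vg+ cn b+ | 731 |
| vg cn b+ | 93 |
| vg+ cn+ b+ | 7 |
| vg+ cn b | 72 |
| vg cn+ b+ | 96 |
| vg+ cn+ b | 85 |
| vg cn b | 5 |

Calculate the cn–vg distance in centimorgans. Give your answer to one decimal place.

The two most frequent reciprocal classes, vg cn+ b and vg+ cn b+, are the parental types, so the F1 was vg cn+ b / vg+ cn b+.
The two rarest classes, vg cn b and vg+ cn+ b+, are the double crossovers. Comparing them with the parentals, only the cn allele has switched, so cn is the middle locus and the order is b – cn – vg.
Crossovers in the cn–vg interval produce the single-crossover classes vg+ cn+ b and vg cn b+ (85 + 93 = 178) plus the double crossovers (12).
RF(cn–vg) = (178 + 12) / 2000 = 190/2000 = 0.0950 → 9.5 centimorgans.

9.5 centimorgans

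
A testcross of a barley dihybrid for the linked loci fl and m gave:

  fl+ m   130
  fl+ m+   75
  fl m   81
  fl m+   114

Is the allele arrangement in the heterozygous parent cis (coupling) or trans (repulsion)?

The two most frequent classes are fl+ m (130) and fl m+ (114); these are the parental (non-recombinant) types.
So the F1 carried fl+ m on one chromosome and fl m+ on the other — the recessive alleles are on opposite chromosomes (trans / repulsion).

trans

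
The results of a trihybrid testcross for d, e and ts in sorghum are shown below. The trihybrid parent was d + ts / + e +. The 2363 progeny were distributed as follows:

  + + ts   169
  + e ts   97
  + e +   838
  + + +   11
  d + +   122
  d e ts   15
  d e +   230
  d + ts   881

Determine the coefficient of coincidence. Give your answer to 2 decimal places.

0.59

The two rarest classes, d e ts and + + +, are the double crossovers. Comparing them with the parentals, only the e allele has switched, so e is the middle locus and the order is d – e – ts.
d–e: (399 + 26)/2363 = 0.1799; e–ts: (219 + 26)/2363 = 0.1037.
Expected DCO frequency = 0.1799 × 0.1037 ≈ 0.01866; observed = 26/2363 ≈ 0.01100.
Coefficient of coincidence = 0.01100/0.01866 ≈ 0.59.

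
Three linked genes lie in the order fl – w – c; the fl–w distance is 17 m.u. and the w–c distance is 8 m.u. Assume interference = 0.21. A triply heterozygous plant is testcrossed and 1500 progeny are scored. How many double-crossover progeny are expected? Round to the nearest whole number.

Map distances give recombination frequencies of 0.170 and 0.080 for the two intervals.
With interference 0.21 (so coincidence = 0.79), expected double-crossover frequency = 0.170 × 0.080 × 0.79 = 0.01074.
Expected number = 0.01074 × 1500 = 16.12 ≈ 16.

16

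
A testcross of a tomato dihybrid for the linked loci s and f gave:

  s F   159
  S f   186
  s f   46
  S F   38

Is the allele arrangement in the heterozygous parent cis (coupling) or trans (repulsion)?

The two most frequent classes are S f (186) and s F (159); these are the parental (non-recombinant) types.
So the F1 carried S f on one chromosome and s F on the other — the recessive alleles are on opposite chromosomes (trans / repulsion).

trans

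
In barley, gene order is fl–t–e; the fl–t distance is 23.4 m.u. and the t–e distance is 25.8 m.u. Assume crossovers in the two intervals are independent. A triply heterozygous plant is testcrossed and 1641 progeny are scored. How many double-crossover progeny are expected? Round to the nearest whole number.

99

Map distances give recombination frequencies of 0.234 and 0.258 for the two intervals.
With no interference, expected double-crossover frequency = 0.234 × 0.258 = 0.06037.
Expected number = 0.06037 × 1641 = 99.07 ≈ 99.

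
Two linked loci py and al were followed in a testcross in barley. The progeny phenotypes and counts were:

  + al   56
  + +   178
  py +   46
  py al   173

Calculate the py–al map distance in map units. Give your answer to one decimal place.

22.5 map units

The two most frequent classes, + + (178) and py al (173), are the parental types, so the F1 was + + / py al.
The recombinant classes are + al and py +: 56 + 46 = 102.
Recombination frequency = 102/453 = 0.2252 ≈ 22.5%, i.e. 22.5 map units.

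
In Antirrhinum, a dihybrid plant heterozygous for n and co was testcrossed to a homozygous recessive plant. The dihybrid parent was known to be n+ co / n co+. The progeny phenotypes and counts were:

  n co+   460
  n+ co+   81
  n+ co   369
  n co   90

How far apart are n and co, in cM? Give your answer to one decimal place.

17.1 cM

The recombinant classes are n+ co+ and n co: 81 + 90 = 171.
Recombination frequency = 171/1000 = 0.1710 ≈ 17.1%, i.e. 17.1 cM.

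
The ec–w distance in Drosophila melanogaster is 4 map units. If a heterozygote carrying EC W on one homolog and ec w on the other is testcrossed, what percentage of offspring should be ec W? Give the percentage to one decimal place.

A map distance of 4 map units corresponds to a recombination frequency of 0.040.
The F1 is EC W / ec w, so ec W is a recombinant gamete class with expected frequency r/2 = 0.040/2 = 0.0200.
That is 0.0200 = 2.0% of the progeny.

2.0%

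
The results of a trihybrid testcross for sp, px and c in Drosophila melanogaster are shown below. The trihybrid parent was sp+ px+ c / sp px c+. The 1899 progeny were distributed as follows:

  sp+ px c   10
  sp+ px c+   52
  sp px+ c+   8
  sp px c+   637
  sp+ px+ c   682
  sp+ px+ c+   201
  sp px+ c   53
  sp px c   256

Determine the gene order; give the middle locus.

px

The two rarest classes, sp+ px c and sp px+ c+, are the double crossovers. Comparing them with the parentals, only the px allele has switched, so px is the middle locus and the order is c – px – sp.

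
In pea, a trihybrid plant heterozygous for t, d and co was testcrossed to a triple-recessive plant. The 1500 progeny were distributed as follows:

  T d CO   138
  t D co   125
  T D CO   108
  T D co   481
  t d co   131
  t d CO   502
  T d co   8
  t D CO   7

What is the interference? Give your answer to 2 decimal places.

The two most frequent reciprocal classes, T D co and t d CO, are the parental types, so the F1 was T D co / t d CO.
The two rarest classes, T d co and t D CO, are the double crossovers. Comparing them with the parentals, only the d allele has switched, so d is the middle locus and the order is co – d – t.
co–d: (239 + 15)/1500 = 0.1693; d–t: (263 + 15)/1500 = 0.1853.
Expected DCO frequency = 0.1693 × 0.1853 ≈ 0.03137; observed = 15/1500 ≈ 0.01000.
Coefficient of coincidence = 0.01000/0.03137 ≈ 0.32; interference = 1 − 0.32 = 0.68.

0.68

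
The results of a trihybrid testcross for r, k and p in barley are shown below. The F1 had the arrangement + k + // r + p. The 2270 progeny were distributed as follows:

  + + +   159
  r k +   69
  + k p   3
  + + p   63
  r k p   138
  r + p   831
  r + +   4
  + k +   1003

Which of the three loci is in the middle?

The two rarest classes, + k p and r + +, are the double crossovers. Comparing them with the parentals, only the p allele has switched, so p is the middle locus and the order is r – p – k.

p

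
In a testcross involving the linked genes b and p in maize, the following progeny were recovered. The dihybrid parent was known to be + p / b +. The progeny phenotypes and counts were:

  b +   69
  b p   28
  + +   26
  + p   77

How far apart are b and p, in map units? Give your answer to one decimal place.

The recombinant classes are + + and b p: 26 + 28 = 54.
Recombination frequency = 54/200 = 0.2700 ≈ 27.0%, i.e. 27.0 map units.

27.0 map units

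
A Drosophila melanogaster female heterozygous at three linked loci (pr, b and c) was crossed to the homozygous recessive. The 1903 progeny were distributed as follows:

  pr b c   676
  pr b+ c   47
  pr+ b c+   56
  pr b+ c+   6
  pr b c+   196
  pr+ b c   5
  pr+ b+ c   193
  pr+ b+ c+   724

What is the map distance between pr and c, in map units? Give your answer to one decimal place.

The two most frequent reciprocal classes, pr+ b+ c+ and pr b c, are the parental types, so the F1 was pr+ b+ c+ / pr b c.
The two rarest classes, pr b+ c+ and pr+ b c, are the double crossovers. Comparing them with the parentals, only the pr allele has switched, so pr is the middle locus and the order is b – pr – c.
Crossovers in the pr–c interval produce the single-crossover classes pr+ b+ c and pr b c+ (193 + 196 = 389) plus the double crossovers (11).
RF(pr–c) = (389 + 11) / 1903 = 400/1903 = 0.2102 → 21.0 map units.

21.0 map units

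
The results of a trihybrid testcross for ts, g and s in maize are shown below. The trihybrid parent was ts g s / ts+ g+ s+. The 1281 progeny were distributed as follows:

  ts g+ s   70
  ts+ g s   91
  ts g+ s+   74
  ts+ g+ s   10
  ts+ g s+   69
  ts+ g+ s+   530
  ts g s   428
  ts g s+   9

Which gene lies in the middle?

s

The two rarest classes, ts g s+ and ts+ g+ s, are the double crossovers. Comparing them with the parentals, only the s allele has switched, so s is the middle locus and the order is g – s – ts.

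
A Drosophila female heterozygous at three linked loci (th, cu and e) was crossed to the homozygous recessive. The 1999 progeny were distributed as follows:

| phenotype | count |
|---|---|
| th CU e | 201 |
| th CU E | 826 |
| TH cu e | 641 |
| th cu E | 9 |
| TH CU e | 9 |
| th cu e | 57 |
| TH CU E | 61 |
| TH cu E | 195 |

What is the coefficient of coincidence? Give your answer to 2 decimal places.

0.64

The two most frequent reciprocal classes, th CU E and TH cu e, are the parental types, so the F1 was th CU E / TH cu e.
The two rarest classes, th cu E and TH CU e, are the double crossovers. Comparing them with the parentals, only the cu allele has switched, so cu is the middle locus and the order is th – cu – e.
th–cu: (118 + 18)/1999 = 0.0680; cu–e: (396 + 18)/1999 = 0.2071.
Expected DCO frequency = 0.0680 × 0.2071 ≈ 0.01408; observed = 18/1999 ≈ 0.00900.
Coefficient of coincidence = 0.00900/0.01408 ≈ 0.64.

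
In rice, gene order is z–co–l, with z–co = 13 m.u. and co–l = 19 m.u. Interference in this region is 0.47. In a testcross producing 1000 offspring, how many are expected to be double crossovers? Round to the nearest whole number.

Map distances give recombination frequencies of 0.130 and 0.190 for the two intervals.
With interference 0.47 (so coincidence = 0.53), expected double-crossover frequency = 0.130 × 0.190 × 0.53 = 0.01309.
Expected number = 0.01309 × 1000 = 13.09 ≈ 13.

13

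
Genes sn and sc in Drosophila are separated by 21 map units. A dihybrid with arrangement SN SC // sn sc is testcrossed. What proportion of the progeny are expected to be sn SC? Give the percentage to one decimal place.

10.5%

A map distance of 21 map units corresponds to a recombination frequency of 0.210.
The F1 is SN SC / sn sc, so sn SC is a recombinant gamete class with expected frequency r/2 = 0.210/2 = 0.1050.
That is 0.1050 = 10.5% of the progeny.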